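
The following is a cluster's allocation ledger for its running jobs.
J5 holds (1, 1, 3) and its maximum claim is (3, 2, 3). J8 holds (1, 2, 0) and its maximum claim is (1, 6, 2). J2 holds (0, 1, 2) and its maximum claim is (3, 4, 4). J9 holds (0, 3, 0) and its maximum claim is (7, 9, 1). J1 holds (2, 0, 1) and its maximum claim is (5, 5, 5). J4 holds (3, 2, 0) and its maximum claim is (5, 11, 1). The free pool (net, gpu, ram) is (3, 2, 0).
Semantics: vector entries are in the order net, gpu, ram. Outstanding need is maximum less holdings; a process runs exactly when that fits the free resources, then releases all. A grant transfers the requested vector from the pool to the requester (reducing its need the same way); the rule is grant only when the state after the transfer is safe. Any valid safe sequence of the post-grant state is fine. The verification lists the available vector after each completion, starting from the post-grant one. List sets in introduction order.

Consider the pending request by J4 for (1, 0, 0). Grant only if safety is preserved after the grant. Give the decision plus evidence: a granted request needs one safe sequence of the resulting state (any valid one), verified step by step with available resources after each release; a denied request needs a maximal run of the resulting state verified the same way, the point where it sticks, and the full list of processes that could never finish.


DENY. Granting would leave the state unsafe.
Key observation: after J5, J2, J8, J1 the pool peaks at (6, 6, 6), and each blocked process is short somewhere: J9 on net; J4 on gpu.
After a pretend grant, a maximal execution: J5, J2, J8, J1 — then nothing else fits. Step-by-step check:
  pool = (2, 2, 0)
  J5: need (2, 1, 0) fits (2, 2, 0); releases (1, 1, 3), pool now (3, 3, 3)
  J2: need (3, 3, 2) fits (3, 3, 3); releases (0, 1, 2), pool now (3, 4, 5)
  J8: need (0, 4, 2) fits (3, 4, 5); releases (1, 2, 0), pool now (4, 6, 5)
  J1: need (3, 5, 4) fits (4, 6, 5); releases (2, 0, 1), pool now (6, 6, 6)
  J9 cannot run: need (7, 6, 1) vs free (6, 6, 6) (insufficient net)
  J4 cannot run: need (1, 9, 1) vs free (6, 6, 6) (insufficient gpu)
Had the request been granted, J9 and J4 could never finish.


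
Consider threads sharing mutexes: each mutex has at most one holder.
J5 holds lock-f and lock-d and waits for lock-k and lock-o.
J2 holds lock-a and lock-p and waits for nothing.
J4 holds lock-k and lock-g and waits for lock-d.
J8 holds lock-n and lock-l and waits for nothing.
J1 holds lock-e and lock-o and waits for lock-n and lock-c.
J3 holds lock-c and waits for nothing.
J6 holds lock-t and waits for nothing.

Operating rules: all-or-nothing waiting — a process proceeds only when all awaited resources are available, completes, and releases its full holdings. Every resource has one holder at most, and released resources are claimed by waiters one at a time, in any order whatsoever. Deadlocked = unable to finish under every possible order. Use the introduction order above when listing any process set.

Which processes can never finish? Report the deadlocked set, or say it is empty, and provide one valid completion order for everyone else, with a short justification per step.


Deadlocked set: J5 and J4.
Key observation: along J5 -> J4 -> J5, each member waits on what the next one holds — a deadlock; no other process is dragged down with it.
One completion order for the rest: J8, J3, J2, J6, J1.
Check, step by step:
  J8 waits on nothing -> runs at once and releases lock-n and lock-l
  J3 waits on nothing -> runs at once and releases lock-c
  J2 waits on nothing -> runs at once and releases lock-a and lock-p
  J6 waits on nothing -> runs at once and releases lock-t
  run J1 (all its waits — lock-n and lock-c — are resolved); releases lock-e and lock-o


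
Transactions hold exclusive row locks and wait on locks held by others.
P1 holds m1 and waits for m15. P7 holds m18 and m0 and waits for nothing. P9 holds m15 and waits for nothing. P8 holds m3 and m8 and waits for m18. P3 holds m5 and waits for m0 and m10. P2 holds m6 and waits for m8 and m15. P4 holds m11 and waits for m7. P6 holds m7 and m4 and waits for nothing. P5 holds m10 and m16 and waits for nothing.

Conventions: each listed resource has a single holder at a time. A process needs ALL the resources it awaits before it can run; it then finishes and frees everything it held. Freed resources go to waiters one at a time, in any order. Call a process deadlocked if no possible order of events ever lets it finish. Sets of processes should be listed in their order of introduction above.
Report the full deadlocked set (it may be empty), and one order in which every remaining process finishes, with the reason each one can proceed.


The deadlocked set is empty.
Key observation: all waits point, directly or indirectly, at processes that can finish, so nothing is permanently blocked.
The rest can finish in the order P7, P6, P4, P5, P9, P1, P8, P2, P3.
Check, step by step:
  run P7 (it waits on nothing); releases m18 and m0
  run P6 (it waits on nothing); releases m7 and m4
  run P4 (all its waits — m7 — are resolved); releases m11
  run P5 (it waits on nothing); releases m10 and m16
  run P9 (it waits on nothing); releases m15
  run P1 (all its waits — m15 — are resolved); releases m1
  run P8 (all its waits — m18 — are resolved); releases m3 and m8
  run P2 (all its waits — m8 and m15 — are resolved); releases m6
  run P3 (all its waits — m0 and m10 — are resolved); releases m5


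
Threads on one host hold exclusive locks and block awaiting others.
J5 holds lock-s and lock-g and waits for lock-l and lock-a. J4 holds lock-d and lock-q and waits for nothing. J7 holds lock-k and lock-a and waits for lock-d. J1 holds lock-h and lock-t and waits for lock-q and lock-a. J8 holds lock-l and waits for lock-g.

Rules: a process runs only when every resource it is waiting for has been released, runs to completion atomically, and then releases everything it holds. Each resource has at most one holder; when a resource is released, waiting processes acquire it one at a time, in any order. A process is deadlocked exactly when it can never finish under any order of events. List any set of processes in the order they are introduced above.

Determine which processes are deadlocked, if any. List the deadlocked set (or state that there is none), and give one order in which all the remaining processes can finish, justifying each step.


Deadlocked: J5 and J8.
Key observation: nobody on the ring J5 -> J8 -> J5 can start until another member finishes, which never happens; no other process is dragged down with it.
The rest can finish in the order J4, J7, J1.
Verifying each step:
  run J4 (it waits on nothing); releases lock-d and lock-q
  J7: everything it awaited (lock-d) is free; runs, freeing lock-k and lock-a
  J1: everything it awaited (lock-q and lock-a) is free; runs, freeing lock-h and lock-t


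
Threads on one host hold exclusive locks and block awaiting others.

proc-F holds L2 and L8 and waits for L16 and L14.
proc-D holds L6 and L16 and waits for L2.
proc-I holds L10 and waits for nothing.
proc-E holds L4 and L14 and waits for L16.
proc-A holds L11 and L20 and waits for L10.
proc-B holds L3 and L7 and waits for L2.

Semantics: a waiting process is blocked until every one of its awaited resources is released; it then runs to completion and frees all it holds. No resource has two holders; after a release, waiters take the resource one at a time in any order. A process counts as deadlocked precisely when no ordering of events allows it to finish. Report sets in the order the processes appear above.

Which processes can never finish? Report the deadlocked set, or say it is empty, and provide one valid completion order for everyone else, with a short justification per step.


The deadlocked set is proc-F, proc-D, proc-E and proc-B.
Key observation: the cycle proc-F -> proc-D -> proc-F can never break — each member waits on the next; proc-E is caught in further circular waits and proc-B waits into the deadlock from upstream.
A valid finishing order for the others: proc-I, proc-A.
Walking it through:
  run proc-I (it waits on nothing); releases L10
  run proc-A (all its waits — L10 — are resolved); releases L11 and L20


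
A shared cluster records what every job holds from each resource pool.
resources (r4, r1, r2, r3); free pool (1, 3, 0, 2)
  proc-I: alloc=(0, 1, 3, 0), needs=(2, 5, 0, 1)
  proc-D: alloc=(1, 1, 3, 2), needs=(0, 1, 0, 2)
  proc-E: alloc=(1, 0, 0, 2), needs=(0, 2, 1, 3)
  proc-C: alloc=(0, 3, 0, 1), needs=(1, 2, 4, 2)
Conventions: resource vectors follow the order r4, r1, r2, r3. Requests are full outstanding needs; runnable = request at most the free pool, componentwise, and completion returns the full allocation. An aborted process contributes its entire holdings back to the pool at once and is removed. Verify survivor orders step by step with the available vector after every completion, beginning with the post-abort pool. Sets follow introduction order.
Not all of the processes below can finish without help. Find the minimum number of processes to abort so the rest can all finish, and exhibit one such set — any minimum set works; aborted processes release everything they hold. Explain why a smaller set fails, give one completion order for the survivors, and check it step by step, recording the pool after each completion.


Abort proc-I.
Key observation: the returned (0, 1, 3, 0) from proc-I is what brings proc-C — unrunnable before, under any order — into play at step 3.
No smaller set exists: with zero aborts the deadlock remains.
Survivors finish in the order: proc-D, proc-E, proc-C. Check, step by step (pool after the aborts first):
  pool = (1, 4, 3, 2)
  run proc-D (needs (0, 1, 0, 2), free (1, 4, 3, 2)); after release of (1, 1, 3, 2) the pool is (2, 5, 6, 4)
  run proc-E (needs (0, 2, 1, 3), free (2, 5, 6, 4)); after release of (1, 0, 0, 2) the pool is (3, 5, 6, 6)
  run proc-C (needs (1, 2, 4, 2), free (3, 5, 6, 6)); after release of (0, 3, 0, 1) the pool is (3, 8, 6, 7)


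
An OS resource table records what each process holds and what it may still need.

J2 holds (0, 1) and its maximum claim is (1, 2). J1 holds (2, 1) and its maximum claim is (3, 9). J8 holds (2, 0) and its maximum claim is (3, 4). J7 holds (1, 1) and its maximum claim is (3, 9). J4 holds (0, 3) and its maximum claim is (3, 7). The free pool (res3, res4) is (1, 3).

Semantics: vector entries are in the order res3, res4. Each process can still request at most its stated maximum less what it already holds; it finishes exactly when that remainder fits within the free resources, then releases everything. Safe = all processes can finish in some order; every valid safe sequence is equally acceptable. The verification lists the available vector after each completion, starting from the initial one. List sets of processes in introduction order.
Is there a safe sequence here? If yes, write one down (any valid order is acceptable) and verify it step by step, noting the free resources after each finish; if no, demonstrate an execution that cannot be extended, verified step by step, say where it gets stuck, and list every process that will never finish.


UNSAFE.
Key observation: J2, J8, J4 can finish, but then (3, 7) is all there is, and the blocked group's res4 demands exceed it.
A maximal execution: J2, J8, J4 — then nothing else fits. Step-by-step check:
  pool = (1, 3)
  run J2 (needs (1, 1), free (1, 3)); after release of (0, 1) the pool is (1, 4)
  run J8 (needs (1, 4), free (1, 4)); after release of (2, 0) the pool is (3, 4)
  run J4 (needs (3, 4), free (3, 4)); after release of (0, 3) the pool is (3, 7)
  J1 cannot run: need (1, 8) vs free (3, 7) (insufficient res4)
  J7 cannot run: need (2, 8) vs free (3, 7) (insufficient res4)
Permanently blocked: J1 and J7.


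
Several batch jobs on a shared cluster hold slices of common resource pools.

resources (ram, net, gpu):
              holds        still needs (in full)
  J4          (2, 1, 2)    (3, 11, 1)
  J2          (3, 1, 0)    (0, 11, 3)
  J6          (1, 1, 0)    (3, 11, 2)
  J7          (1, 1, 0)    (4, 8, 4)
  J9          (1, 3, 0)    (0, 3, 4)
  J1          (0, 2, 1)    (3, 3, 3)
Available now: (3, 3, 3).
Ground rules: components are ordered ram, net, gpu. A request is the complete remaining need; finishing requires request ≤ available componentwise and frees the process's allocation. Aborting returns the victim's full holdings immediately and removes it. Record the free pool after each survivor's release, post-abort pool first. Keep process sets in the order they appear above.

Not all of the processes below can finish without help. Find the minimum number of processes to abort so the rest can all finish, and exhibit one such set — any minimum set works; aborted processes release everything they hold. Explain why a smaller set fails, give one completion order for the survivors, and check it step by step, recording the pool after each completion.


The answer: abort J4 and J6.
Key observation: before aborting J4 and J6, J2 was permanently blocked — no order could ever run it; afterwards it completes at step 4.
No one abort is enough; case by case: J4 alone leaves J2 blocked (short on net); J2 alone leaves J4 blocked (short on net); J6 alone leaves J4 blocked (short on net); J7 alone leaves J4 blocked (short on net); J9 alone leaves J4 blocked (short on net); J1 alone leaves J4 blocked (short on net).
One survivor order: J9, J1, J7, J2. Verifying each step (post-abort pool first):
  pool = (6, 5, 5)
  J9: need (0, 3, 4) fits (6, 5, 5); releases (1, 3, 0), pool now (7, 8, 5)
  J1: need (3, 3, 3) fits (7, 8, 5); releases (0, 2, 1), pool now (7, 10, 6)
  J7: need (4, 8, 4) fits (7, 10, 6); releases (1, 1, 0), pool now (8, 11, 6)
  J2: need (0, 11, 3) fits (8, 11, 6); releases (3, 1, 0), pool now (11, 12, 6)


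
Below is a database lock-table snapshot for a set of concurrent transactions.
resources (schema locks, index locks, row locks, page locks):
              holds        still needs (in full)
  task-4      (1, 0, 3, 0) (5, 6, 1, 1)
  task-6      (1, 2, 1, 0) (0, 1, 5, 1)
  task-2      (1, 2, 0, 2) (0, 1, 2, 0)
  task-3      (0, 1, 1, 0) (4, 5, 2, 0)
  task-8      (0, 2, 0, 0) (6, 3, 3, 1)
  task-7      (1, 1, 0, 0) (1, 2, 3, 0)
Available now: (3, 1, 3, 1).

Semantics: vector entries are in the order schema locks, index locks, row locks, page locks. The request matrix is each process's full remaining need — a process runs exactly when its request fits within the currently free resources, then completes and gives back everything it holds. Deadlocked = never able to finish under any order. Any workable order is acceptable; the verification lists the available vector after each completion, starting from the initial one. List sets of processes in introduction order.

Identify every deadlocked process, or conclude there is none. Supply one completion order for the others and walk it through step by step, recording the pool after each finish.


The deadlocked set is task-4, task-6, task-3 and task-8.
Key observation: after task-2, task-7 the pool peaks at (5, 4, 3, 3), and each blocked process is short somewhere: task-4 on index locks; task-6 on row locks; task-3 on index locks; task-8 on schema locks.
One completion order for the rest: task-2, task-7. Verifying each step:
  pool = (3, 1, 3, 1)
  task-2 needs (0, 1, 2, 0) <= (3, 1, 3, 1) -> finishes; pool += (1, 2, 0, 2) = (4, 3, 3, 3)
  task-7 needs (1, 2, 3, 0) <= (4, 3, 3, 3) -> finishes; pool += (1, 1, 0, 0) = (5, 4, 3, 3)
None of the blocked processes ever fits:
  blocked: task-4 wants (5, 6, 1, 1), pool (5, 4, 3, 3) — not enough index locks
  blocked: task-6 wants (0, 1, 5, 1), pool (5, 4, 3, 3) — not enough row locks
  blocked: task-3 wants (4, 5, 2, 0), pool (5, 4, 3, 3) — not enough index locks
  blocked: task-8 wants (6, 3, 3, 1), pool (5, 4, 3, 3) — not enough schema locks


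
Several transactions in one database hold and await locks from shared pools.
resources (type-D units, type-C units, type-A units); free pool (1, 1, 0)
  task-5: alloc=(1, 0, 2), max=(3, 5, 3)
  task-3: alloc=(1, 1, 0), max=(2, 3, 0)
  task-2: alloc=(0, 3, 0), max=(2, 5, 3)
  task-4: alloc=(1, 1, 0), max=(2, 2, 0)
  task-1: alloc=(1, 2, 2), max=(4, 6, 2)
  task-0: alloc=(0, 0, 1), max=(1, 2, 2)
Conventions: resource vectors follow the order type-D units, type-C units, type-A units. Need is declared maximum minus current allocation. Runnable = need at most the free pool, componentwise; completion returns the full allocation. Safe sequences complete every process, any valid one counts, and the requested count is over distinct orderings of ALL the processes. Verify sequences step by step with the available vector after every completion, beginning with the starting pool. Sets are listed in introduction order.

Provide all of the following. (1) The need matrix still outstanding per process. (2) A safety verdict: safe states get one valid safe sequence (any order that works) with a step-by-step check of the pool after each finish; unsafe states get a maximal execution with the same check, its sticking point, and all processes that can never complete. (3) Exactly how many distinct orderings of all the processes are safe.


(1) Need matrix, components ordered type-D units, type-C units, type-A units:
  task-5: (2, 5, 1)
  task-3: (1, 2, 0)
  task-2: (2, 2, 3)
  task-4: (1, 1, 0)
  task-1: (3, 4, 0)
  task-0: (1, 2, 1)
(2) UNSAFE — no complete ordering exists.
Key observation: after task-4, task-3 the pool peaks at (3, 3, 0), and each blocked process is short somewhere: task-5 on type-C units, type-A units; task-2 on type-A units; task-1 on type-C units; task-0 on type-A units.
A maximal execution: task-4, task-3 — then nothing else fits. Verifying each step:
  pool = (1, 1, 0)
  task-4 needs (1, 1, 0) <= (1, 1, 0) -> finishes; pool += (1, 1, 0) = (2, 2, 0)
  task-3 needs (1, 2, 0) <= (2, 2, 0) -> finishes; pool += (1, 1, 0) = (3, 3, 0)
  task-5 still needs (2, 5, 1) but only (3, 3, 0) is free — short on type-C units and type-A units
  task-2 still needs (2, 2, 3) but only (3, 3, 0) is free — short on type-A units
  task-1 still needs (3, 4, 0) but only (3, 3, 0) is free — short on type-C units
  task-0 still needs (1, 2, 1) but only (3, 3, 0) is free — short on type-A units
Processes that can never finish: task-5, task-2, task-1 and task-0.
(3) Exactly 0 of the possible complete orderings are safe sequences.


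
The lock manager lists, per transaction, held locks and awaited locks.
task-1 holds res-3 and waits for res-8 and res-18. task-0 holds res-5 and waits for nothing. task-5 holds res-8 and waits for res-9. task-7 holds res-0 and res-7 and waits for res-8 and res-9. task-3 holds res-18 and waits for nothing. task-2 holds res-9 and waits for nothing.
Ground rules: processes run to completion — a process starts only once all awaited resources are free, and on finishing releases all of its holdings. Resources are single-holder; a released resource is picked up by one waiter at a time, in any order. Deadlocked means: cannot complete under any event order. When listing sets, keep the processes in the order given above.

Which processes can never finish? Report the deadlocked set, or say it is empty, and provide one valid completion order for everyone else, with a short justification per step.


Nothing here is deadlocked.
Key observation: no waiting chain loops back on itself — every chain ends at a process that waits on nothing, so everyone eventually runs.
A valid finishing order for the others: task-3, task-2, task-5, task-1, task-7, task-0.
Check, step by step:
  run task-3 (it waits on nothing); releases res-18
  run task-2 (it waits on nothing); releases res-9
  task-5 waits on res-9 — all released -> runs and releases res-8
  task-1 waits on res-8 and res-18 — all released -> runs and releases res-3
  task-7 waits on res-8 and res-9 — all released -> runs and releases res-0 and res-7
  run task-0 (it waits on nothing); releases res-5


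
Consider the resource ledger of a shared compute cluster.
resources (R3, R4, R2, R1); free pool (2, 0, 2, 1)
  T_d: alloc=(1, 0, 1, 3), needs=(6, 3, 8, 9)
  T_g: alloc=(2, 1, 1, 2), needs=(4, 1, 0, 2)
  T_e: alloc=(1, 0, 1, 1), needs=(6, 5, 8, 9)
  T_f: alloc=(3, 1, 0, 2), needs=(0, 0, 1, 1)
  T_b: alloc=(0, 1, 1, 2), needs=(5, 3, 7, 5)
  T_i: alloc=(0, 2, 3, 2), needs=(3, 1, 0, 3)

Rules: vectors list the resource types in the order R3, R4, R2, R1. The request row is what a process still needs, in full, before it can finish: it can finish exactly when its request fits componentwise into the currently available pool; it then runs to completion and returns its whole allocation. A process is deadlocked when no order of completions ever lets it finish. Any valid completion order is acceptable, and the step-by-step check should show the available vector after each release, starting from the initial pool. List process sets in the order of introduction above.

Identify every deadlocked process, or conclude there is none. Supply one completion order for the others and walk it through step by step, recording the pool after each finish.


Deadlocked set: T_d, T_e and T_b.
Key observation: R2 is the bottleneck — with T_f, T_g, T_i done the pool holds (7, 4, 6, 7), short of every remaining need.
The rest can finish in the order T_f, T_g, T_i. Walking it through:
  pool = (2, 0, 2, 1)
  T_f needs (0, 0, 1, 1) <= (2, 0, 2, 1) -> finishes; pool += (3, 1, 0, 2) = (5, 1, 2, 3)
  T_g needs (4, 1, 0, 2) <= (5, 1, 2, 3) -> finishes; pool += (2, 1, 1, 2) = (7, 2, 3, 5)
  T_i needs (3, 1, 0, 3) <= (7, 2, 3, 5) -> finishes; pool += (0, 2, 3, 2) = (7, 4, 6, 7)
None of the blocked processes ever fits:
  T_d cannot run: need (6, 3, 8, 9) vs free (7, 4, 6, 7) (insufficient R2 and R1)
  T_e cannot run: need (6, 5, 8, 9) vs free (7, 4, 6, 7) (insufficient R4, R2 and R1)
  T_b cannot run: need (5, 3, 7, 5) vs free (7, 4, 6, 7) (insufficient R2)


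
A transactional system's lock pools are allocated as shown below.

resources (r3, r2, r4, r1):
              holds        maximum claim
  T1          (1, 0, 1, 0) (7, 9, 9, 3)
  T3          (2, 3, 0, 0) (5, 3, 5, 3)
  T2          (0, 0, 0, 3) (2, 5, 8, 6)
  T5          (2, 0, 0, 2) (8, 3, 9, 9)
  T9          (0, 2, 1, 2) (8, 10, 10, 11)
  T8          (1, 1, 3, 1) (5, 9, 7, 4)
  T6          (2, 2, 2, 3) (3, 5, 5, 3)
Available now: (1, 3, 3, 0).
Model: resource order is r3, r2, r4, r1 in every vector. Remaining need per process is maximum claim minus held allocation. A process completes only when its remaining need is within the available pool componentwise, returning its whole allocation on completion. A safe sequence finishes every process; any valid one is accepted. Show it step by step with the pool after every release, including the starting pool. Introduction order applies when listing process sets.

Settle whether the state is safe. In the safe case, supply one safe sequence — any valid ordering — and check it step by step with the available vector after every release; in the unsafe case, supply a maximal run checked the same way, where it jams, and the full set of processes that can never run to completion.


SAFE — a valid safe sequence is T6, T3, T8, T1, T2, T5, T9.
Key observation: at T6 the run first touches a limit — (1, 3, 3, 0) against (1, 3, 3, 0), exact on a resource it actually requests.
Step-by-step check:
  pool = (1, 3, 3, 0)
  run T6 (needs (1, 3, 3, 0), free (1, 3, 3, 0)); after release of (2, 2, 2, 3) the pool is (3, 5, 5, 3)
  run T3 (needs (3, 0, 5, 3), free (3, 5, 5, 3)); after release of (2, 3, 0, 0) the pool is (5, 8, 5, 3)
  run T8 (needs (4, 8, 4, 3), free (5, 8, 5, 3)); after release of (1, 1, 3, 1) the pool is (6, 9, 8, 4)
  run T1 (needs (6, 9, 8, 3), free (6, 9, 8, 4)); after release of (1, 0, 1, 0) the pool is (7, 9, 9, 4)
  run T2 (needs (2, 5, 8, 3), free (7, 9, 9, 4)); after release of (0, 0, 0, 3) the pool is (7, 9, 9, 7)
  run T5 (needs (6, 3, 9, 7), free (7, 9, 9, 7)); after release of (2, 0, 0, 2) the pool is (9, 9, 9, 9)
  run T9 (needs (8, 8, 9, 9), free (9, 9, 9, 9)); after release of (0, 2, 1, 2) the pool is (9, 11, 10, 11)


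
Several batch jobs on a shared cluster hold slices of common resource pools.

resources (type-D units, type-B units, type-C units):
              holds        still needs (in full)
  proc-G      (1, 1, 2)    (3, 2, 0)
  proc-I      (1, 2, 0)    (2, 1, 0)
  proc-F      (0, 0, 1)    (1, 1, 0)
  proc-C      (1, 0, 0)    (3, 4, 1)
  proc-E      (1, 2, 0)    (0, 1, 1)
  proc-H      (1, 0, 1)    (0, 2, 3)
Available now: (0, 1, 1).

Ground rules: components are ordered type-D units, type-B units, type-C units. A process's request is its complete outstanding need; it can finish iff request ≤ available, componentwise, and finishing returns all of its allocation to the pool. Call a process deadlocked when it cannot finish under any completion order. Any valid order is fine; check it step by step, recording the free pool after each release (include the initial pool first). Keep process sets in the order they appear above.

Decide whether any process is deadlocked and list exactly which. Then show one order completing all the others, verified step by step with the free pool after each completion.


Deadlocked: proc-G, proc-I, proc-C and proc-H.
Key observation: after proc-E, proc-F the pool peaks at (1, 3, 2), and each blocked process is short somewhere: proc-G on type-D units; proc-I on type-D units; proc-C on type-D units, type-B units; proc-H on type-C units.
One completion order for the rest: proc-E, proc-F. Step-by-step check:
  pool = (0, 1, 1)
  proc-E needs (0, 1, 1) <= (0, 1, 1) -> finishes; pool += (1, 2, 0) = (1, 3, 1)
  proc-F needs (1, 1, 0) <= (1, 3, 1) -> finishes; pool += (0, 0, 1) = (1, 3, 2)
The blocked processes can never fit:
  proc-G cannot run: need (3, 2, 0) vs free (1, 3, 2) (insufficient type-D units)
  proc-I cannot run: need (2, 1, 0) vs free (1, 3, 2) (insufficient type-D units)
  proc-C cannot run: need (3, 4, 1) vs free (1, 3, 2) (insufficient type-D units and type-B units)
  proc-H cannot run: need (0, 2, 3) vs free (1, 3, 2) (insufficient type-C units)


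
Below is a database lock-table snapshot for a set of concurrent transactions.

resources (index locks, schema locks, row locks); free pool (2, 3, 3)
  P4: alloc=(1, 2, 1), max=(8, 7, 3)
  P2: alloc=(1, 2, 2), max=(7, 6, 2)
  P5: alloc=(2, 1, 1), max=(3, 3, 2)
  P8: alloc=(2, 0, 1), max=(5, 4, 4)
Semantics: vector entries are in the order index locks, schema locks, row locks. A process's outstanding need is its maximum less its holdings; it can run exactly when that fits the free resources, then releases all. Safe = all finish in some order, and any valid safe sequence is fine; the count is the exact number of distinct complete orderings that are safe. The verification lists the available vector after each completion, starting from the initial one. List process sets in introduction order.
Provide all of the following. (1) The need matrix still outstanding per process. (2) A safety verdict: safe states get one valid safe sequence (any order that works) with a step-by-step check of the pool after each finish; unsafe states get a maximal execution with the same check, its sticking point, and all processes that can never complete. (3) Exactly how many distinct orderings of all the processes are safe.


(1) Outstanding need per process (order index locks, schema locks, row locks):
  P4: (7, 5, 2)
  P2: (6, 4, 0)
  P5: (1, 2, 1)
  P8: (3, 4, 3)
(2) SAFE. One safe sequence: P5, P8, P2, P4.
Key observation: reading the order forward, P8 is the first process whose need (3, 4, 3) meets the free pool (4, 4, 4) exactly on a resource it requests.
Step-by-step check:
  pool = (2, 3, 3)
  P5: need (1, 2, 1) fits (2, 3, 3); releases (2, 1, 1), pool now (4, 4, 4)
  P8: need (3, 4, 3) fits (4, 4, 4); releases (2, 0, 1), pool now (6, 4, 5)
  P2: need (6, 4, 0) fits (6, 4, 5); releases (1, 2, 2), pool now (7, 6, 7)
  P4: need (7, 5, 2) fits (7, 6, 7); releases (1, 2, 1), pool now (8, 8, 8)
(3) Exactly 1 of the possible complete orderings is a safe sequence.


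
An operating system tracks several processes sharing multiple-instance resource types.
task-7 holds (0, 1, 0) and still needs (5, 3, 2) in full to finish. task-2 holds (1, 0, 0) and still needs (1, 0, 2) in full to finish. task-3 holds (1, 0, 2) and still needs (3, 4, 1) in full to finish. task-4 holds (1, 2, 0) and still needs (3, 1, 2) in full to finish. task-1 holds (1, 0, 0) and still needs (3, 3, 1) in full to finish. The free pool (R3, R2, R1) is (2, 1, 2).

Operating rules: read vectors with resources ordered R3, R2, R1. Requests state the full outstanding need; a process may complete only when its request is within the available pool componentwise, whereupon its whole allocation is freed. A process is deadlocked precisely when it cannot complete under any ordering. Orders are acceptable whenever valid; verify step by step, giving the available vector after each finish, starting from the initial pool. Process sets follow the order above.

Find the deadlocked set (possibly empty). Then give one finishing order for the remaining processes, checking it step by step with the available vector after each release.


No process is deadlocked.
Key observation: starting with task-2, each completion frees enough for the next — no one is permanently blocked.
A valid finishing order for the others: task-2, task-4, task-1, task-7, task-3. Check, step by step:
  pool = (2, 1, 2)
  task-2: need (1, 0, 2) fits (2, 1, 2); releases (1, 0, 0), pool now (3, 1, 2)
  task-4: need (3, 1, 2) fits (3, 1, 2); releases (1, 2, 0), pool now (4, 3, 2)
  task-1: need (3, 3, 1) fits (4, 3, 2); releases (1, 0, 0), pool now (5, 3, 2)
  task-7: need (5, 3, 2) fits (5, 3, 2); releases (0, 1, 0), pool now (5, 4, 2)
  task-3: need (3, 4, 1) fits (5, 4, 2); releases (1, 0, 2), pool now (6, 4, 4)


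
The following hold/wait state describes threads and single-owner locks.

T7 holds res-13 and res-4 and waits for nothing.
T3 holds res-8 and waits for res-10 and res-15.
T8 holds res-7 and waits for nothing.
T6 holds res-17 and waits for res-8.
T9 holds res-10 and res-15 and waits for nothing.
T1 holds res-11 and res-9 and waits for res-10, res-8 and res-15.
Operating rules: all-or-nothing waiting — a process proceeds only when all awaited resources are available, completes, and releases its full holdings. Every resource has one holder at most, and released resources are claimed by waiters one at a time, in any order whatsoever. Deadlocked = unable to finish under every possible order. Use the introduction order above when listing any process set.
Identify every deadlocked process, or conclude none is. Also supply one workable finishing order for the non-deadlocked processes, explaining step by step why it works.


Nothing here is deadlocked.
Key observation: the wait graph is acyclic; completion cascades from the unblocked processes through everyone else.
A valid finishing order for the others: T9, T3, T7, T6, T1, T8.
Walking it through:
  T9: no waits; runs immediately, freeing res-10 and res-15
  run T3 (all its waits — res-10 and res-15 — are resolved); releases res-8
  T7: no waits; runs immediately, freeing res-13 and res-4
  run T6 (all its waits — res-8 — are resolved); releases res-17
  run T1 (all its waits — res-10, res-8 and res-15 — are resolved); releases res-11 and res-9
  T8: no waits; runs immediately, freeing res-7


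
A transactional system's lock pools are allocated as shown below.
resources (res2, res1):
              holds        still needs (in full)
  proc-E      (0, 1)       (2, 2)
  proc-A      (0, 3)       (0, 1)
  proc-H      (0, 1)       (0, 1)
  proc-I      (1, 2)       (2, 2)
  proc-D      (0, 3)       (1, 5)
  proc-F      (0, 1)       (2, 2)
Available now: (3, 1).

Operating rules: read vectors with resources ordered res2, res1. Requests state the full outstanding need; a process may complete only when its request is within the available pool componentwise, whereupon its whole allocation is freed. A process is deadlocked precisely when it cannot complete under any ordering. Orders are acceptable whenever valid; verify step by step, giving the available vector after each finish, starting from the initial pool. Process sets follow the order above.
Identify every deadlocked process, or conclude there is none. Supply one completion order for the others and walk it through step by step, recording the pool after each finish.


No process is deadlocked.
Key observation: beginning at proc-A, releases accumulate fast enough that every process eventually fits.
A valid finishing order for the others: proc-A, proc-H, proc-I, proc-E, proc-F, proc-D. Step-by-step check:
  pool = (3, 1)
  proc-A: need (0, 1) fits (3, 1); releases (0, 3), pool now (3, 4)
  proc-H: need (0, 1) fits (3, 4); releases (0, 1), pool now (3, 5)
  proc-I: need (2, 2) fits (3, 5); releases (1, 2), pool now (4, 7)
  proc-E: need (2, 2) fits (4, 7); releases (0, 1), pool now (4, 8)
  proc-F: need (2, 2) fits (4, 8); releases (0, 1), pool now (4, 9)
  proc-D: need (1, 5) fits (4, 9); releases (0, 3), pool now (4, 12)


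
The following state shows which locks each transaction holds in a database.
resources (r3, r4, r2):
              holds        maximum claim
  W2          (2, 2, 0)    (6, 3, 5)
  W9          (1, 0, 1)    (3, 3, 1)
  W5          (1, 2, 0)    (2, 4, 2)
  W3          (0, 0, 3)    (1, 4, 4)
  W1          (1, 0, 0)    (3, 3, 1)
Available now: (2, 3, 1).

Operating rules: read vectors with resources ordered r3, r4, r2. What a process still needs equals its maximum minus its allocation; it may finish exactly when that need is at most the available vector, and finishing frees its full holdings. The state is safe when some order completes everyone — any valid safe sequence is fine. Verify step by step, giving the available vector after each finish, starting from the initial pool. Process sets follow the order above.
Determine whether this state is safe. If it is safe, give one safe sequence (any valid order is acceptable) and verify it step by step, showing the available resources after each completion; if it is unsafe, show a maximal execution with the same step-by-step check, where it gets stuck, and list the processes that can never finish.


SAFE — a valid safe sequence is W9, W5, W3, W1, W2.
Key observation: W9 is the earliest step where a requested resource binds exactly: need (2, 3, 0), pool (2, 3, 1) at its turn.
Verifying each step:
  pool = (2, 3, 1)
  W9 needs (2, 3, 0) <= (2, 3, 1) -> finishes; pool += (1, 0, 1) = (3, 3, 2)
  W5 needs (1, 2, 2) <= (3, 3, 2) -> finishes; pool += (1, 2, 0) = (4, 5, 2)
  W3 needs (1, 4, 1) <= (4, 5, 2) -> finishes; pool += (0, 0, 3) = (4, 5, 5)
  W1 needs (2, 3, 1) <= (4, 5, 5) -> finishes; pool += (1, 0, 0) = (5, 5, 5)
  W2 needs (4, 1, 5) <= (5, 5, 5) -> finishes; pool += (2, 2, 0) = (7, 7, 5)


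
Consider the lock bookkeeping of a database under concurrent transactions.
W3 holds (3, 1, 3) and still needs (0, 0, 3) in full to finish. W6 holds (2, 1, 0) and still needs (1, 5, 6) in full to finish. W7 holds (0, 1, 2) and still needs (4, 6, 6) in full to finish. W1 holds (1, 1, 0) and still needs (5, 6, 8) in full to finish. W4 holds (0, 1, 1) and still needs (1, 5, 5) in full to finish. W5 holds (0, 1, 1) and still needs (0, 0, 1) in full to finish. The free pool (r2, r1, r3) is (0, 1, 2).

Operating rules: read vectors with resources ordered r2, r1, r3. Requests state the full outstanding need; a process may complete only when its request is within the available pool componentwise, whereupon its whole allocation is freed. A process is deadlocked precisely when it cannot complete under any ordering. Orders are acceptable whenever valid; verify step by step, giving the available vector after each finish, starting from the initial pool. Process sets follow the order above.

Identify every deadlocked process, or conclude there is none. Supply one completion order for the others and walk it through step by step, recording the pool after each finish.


Deadlocked set: W6, W7, W1 and W4.
Key observation: W5, W3 can finish, but then (3, 3, 6) is all there is, and the blocked group's r1 demands exceed it.
The rest can finish in the order W5, W3. Walking it through:
  pool = (0, 1, 2)
  W5: need (0, 0, 1) fits (0, 1, 2); releases (0, 1, 1), pool now (0, 2, 3)
  W3: need (0, 0, 3) fits (0, 2, 3); releases (3, 1, 3), pool now (3, 3, 6)
The blocked processes can never fit:
  W6 still needs (1, 5, 6) but only (3, 3, 6) is free — short on r1
  W7 still needs (4, 6, 6) but only (3, 3, 6) is free — short on r2 and r1
  W1 still needs (5, 6, 8) but only (3, 3, 6) is free — short on r2, r1 and r3
  W4 still needs (1, 5, 5) but only (3, 3, 6) is free — short on r1


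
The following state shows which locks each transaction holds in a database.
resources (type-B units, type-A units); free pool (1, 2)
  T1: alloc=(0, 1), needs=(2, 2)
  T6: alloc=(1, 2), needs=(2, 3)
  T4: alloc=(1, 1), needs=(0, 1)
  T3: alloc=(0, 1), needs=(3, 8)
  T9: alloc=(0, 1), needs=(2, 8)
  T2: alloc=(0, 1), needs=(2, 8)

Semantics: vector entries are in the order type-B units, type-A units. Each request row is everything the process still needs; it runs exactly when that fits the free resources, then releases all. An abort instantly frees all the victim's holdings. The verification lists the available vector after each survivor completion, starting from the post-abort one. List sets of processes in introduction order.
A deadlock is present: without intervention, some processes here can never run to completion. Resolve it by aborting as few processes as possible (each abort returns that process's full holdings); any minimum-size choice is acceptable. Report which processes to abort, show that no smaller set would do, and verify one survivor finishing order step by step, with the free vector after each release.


The answer: abort T9 and T2.
Key observation: the deadlocked T3 becomes finishable only because T9 and T2 released (0, 2); it completes at step 4 below.
Why nothing smaller works — every single abort fails: T1 alone leaves T3 blocked (short on type-A units); T6 alone leaves T3 blocked (short on type-A units); T4 alone leaves T3 blocked (short on type-A units); T3 alone leaves T9 blocked (short on type-A units); T9 alone leaves T3 blocked (short on type-A units); T2 alone leaves T3 blocked (short on type-A units).
The survivors complete as T4, T6, T1, T3. Verifying each step (starting from the post-abort pool):
  pool = (1, 4)
  T4 needs (0, 1) <= (1, 4) -> finishes; pool += (1, 1) = (2, 5)
  T6 needs (2, 3) <= (2, 5) -> finishes; pool += (1, 2) = (3, 7)
  T1 needs (2, 2) <= (3, 7) -> finishes; pool += (0, 1) = (3, 8)
  T3 needs (3, 8) <= (3, 8) -> finishes; pool += (0, 1) = (3, 9)


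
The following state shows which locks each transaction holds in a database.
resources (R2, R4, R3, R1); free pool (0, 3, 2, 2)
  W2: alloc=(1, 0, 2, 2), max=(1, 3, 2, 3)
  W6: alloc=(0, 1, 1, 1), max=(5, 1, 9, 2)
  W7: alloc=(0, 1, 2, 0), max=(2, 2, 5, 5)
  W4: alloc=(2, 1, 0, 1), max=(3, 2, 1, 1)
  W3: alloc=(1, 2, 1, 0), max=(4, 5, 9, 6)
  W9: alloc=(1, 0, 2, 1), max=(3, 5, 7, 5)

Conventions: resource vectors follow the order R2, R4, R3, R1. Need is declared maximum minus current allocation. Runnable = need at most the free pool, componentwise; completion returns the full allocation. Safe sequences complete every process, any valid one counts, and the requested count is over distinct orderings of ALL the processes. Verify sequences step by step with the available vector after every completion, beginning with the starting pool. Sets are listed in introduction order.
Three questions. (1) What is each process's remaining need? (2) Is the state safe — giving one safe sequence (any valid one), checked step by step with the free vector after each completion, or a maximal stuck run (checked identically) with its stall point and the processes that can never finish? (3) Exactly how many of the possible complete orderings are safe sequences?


(1) Need matrix, components ordered R2, R4, R3, R1:
  W2: (0, 3, 0, 1)
  W6: (5, 0, 8, 1)
  W7: (2, 1, 3, 5)
  W4: (1, 1, 1, 0)
  W3: (3, 3, 8, 6)
  W9: (2, 5, 5, 4)
(2) The state is SAFE; one workable sequence: W2, W4, W7, W9, W3, W6.
Key observation: W2 is the earliest step where a requested resource binds exactly: need (0, 3, 0, 1), pool (0, 3, 2, 2) at its turn.
Step-by-step check:
  pool = (0, 3, 2, 2)
  W2 needs (0, 3, 0, 1) <= (0, 3, 2, 2) -> finishes; pool += (1, 0, 2, 2) = (1, 3, 4, 4)
  W4 needs (1, 1, 1, 0) <= (1, 3, 4, 4) -> finishes; pool += (2, 1, 0, 1) = (3, 4, 4, 5)
  W7 needs (2, 1, 3, 5) <= (3, 4, 4, 5) -> finishes; pool += (0, 1, 2, 0) = (3, 5, 6, 5)
  W9 needs (2, 5, 5, 4) <= (3, 5, 6, 5) -> finishes; pool += (1, 0, 2, 1) = (4, 5, 8, 6)
  W3 needs (3, 3, 8, 6) <= (4, 5, 8, 6) -> finishes; pool += (1, 2, 1, 0) = (5, 7, 9, 6)
  W6 needs (5, 0, 8, 1) <= (5, 7, 9, 6) -> finishes; pool += (0, 1, 1, 1) = (5, 8, 10, 7)
(3) Exactly 1 of the possible complete orderings is a safe sequence.
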